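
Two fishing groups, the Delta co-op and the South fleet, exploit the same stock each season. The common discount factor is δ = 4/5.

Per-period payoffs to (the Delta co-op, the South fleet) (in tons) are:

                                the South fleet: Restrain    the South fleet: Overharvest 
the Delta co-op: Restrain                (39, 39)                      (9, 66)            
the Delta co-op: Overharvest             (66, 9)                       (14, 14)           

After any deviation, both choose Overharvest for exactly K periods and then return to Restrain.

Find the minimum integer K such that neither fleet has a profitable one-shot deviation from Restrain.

Need Σ_{k=1}^{K} δ^k ≥ (66−39)/(39−14) = 1.0800 at δ = 4/5.
At K = 1 the sum is 0.8000 < 1.0800; at K = 2 it is 1.4400 ≥ 1.0800.
So the minimum punishment length is K = 2.

2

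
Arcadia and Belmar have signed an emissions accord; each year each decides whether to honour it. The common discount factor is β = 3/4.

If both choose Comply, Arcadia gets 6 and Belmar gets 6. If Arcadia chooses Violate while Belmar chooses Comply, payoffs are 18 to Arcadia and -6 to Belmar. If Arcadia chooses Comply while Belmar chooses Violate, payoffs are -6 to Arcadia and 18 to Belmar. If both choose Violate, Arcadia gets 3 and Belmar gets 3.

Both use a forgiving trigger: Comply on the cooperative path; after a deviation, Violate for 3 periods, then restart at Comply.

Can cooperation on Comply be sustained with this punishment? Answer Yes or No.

IC: β+…+β^3 ≥ (18−6)/(6−3) = 4.
At β = 3/4: partial sum = 1.7344 < 4.0000. Cooperation not sustainable.

No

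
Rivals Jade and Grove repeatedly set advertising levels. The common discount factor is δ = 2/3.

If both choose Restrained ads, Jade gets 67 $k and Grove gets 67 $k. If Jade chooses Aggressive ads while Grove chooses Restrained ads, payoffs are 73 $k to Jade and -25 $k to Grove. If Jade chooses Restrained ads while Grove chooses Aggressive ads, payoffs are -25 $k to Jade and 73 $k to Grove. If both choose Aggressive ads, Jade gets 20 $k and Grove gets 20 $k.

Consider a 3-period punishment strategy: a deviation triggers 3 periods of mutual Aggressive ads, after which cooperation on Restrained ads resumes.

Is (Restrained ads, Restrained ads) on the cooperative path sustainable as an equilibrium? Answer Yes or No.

A one-shot deviation gives 73 now, then 20 for 3 periods, then back to 67.
Gain from deviating: (73−67) today; loss: (67−20) in each of the next 3 periods.
No-deviation condition: (67−20)(δ+…+δ^3) ≥ 73−67, i.e. δ+…+δ^3 ≥ 6/47.
At δ = 2/3: δ+…+δ^3 = 1.4074 ≥ 0.1277.
So cooperation is sustainable.

Yes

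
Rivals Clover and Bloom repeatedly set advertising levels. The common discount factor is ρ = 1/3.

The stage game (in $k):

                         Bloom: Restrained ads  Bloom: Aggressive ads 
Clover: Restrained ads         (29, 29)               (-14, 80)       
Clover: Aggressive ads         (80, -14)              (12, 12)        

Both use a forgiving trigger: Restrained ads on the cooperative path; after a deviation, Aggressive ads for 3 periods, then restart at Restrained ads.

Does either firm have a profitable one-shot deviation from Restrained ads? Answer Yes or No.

Yes

IC: ρ+…+ρ^3 ≥ (80−29)/(29−12) = 3.
At ρ = 1/3: partial sum = 0.4815 < 3.0000. Cooperation not sustainable.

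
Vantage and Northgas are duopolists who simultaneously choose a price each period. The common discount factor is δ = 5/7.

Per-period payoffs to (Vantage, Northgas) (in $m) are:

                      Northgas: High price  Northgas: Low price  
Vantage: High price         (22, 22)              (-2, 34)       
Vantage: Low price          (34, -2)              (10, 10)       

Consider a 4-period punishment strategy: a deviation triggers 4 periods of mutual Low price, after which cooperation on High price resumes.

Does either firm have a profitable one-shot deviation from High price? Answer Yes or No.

No

Comparing payoff streams over the 5 periods until play realigns: cooperate → 22(1+δ+…+δ^4); deviate → 34 + 10(δ+…+δ^4).
Cooperation is sustained iff (22−10)(δ+…+δ^4) ≥ 34−22.
δ+…+δ^4 = 5/7·(1−(5/7)^4)/(1−5/7) = 1.8492, and (34−22)/(22−10) = 1.0000.
1.8492 ≥ 1.0000, so cooperation is sustainable.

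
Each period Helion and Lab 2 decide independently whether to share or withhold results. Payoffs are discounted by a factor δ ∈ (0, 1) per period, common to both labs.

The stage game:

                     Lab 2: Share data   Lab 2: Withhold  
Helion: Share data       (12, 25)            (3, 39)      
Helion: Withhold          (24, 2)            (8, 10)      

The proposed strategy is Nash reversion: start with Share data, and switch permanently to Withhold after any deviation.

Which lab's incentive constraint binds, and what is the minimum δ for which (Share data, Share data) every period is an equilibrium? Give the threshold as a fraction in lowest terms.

Helion; δ ≥ 3/4

Helion: cooperation gives 12 each period; deviation gives 24 once then 8 forever.
  12/(1−δ) ≥ 24 + 8δ/(1−δ) ⇒ δ ≥ 12/16 = 3/4.
Lab 2: cooperation gives 25 each period; deviation gives 39 once then 10 forever.
  δ ≥ 14/29.
Both must hold, so the binding constraint is Helion's: δ ≥ 3/4.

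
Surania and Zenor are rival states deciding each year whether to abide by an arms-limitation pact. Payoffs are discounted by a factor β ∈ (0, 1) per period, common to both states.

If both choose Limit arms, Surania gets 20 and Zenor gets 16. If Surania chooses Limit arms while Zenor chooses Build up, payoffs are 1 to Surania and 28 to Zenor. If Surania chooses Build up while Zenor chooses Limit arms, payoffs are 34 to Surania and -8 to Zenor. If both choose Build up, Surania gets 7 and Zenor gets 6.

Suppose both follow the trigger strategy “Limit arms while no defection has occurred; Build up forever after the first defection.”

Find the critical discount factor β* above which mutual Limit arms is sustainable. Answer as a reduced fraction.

6/11

Surania's threshold: (34−20)/(34−7) = 14/27.
Zenor's threshold: (28−16)/(28−6) = 6/11.
14/27 < 6/11, so Zenor binds and β* = 6/11.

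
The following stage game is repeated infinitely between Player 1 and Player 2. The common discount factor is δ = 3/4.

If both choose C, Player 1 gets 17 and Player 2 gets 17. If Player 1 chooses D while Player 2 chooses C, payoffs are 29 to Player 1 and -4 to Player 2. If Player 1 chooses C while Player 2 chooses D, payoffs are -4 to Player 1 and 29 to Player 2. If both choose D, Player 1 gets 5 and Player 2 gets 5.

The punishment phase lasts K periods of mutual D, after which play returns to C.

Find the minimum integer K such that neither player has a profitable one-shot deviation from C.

Need Σ_{k=1}^{K} δ^k ≥ (29−17)/(17−5) = 1.0000 at δ = 3/4.
At K = 1 the sum is 0.7500 < 1.0000; at K = 2 it is 1.3125 ≥ 1.0000.
So the minimum punishment length is K = 2.

2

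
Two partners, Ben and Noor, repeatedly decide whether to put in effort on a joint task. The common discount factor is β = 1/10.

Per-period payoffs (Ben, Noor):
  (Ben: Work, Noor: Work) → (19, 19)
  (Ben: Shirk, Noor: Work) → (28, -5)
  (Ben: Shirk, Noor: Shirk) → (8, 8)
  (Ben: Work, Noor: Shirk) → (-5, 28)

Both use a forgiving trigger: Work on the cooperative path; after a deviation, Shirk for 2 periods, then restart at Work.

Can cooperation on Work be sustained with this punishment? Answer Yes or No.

IC: β+…+β^2 ≥ (28−19)/(19−8) = 9/11.
At β = 1/10: partial sum = 0.1100 < 0.8182. Cooperation not sustainable.

No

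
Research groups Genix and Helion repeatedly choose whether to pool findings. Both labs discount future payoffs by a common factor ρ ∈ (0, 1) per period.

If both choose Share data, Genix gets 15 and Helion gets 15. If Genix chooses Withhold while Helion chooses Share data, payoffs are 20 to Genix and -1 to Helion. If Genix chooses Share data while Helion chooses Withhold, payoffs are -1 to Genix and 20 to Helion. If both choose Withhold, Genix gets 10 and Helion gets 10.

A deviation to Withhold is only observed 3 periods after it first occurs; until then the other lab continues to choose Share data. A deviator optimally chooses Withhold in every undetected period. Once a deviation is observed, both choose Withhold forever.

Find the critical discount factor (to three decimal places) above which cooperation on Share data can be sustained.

0.794

A deviator earns 20 for 3 periods, then 10 forever; cooperating earns 15 forever. Multiplying the IC by (1−ρ):
15 ≥ 20(1−ρ^3) + 10ρ^3, so 10·ρ^3 ≥ 5 and ρ^3 ≥ 1/2.
ρ ≥ (1/2)^(1/3) ≈ 0.794.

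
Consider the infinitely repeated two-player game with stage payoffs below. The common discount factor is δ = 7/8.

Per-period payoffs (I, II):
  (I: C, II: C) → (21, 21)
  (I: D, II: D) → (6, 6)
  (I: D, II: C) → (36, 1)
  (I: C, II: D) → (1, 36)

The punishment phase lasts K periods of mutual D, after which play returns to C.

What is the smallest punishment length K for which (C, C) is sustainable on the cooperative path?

IC: δ(1−δ^K)/(1−δ) ≥ (36−21)/(21−6) = 1.
With δ = 7/8: need 1 − δ^K ≥ 1·(1−7/8)/(7/8), i.e. δ^K ≤ 0.8571.
Since (7/8)^1 = 0.8750 and (7/8)^2 = 0.7656, the smallest such K is 2.

2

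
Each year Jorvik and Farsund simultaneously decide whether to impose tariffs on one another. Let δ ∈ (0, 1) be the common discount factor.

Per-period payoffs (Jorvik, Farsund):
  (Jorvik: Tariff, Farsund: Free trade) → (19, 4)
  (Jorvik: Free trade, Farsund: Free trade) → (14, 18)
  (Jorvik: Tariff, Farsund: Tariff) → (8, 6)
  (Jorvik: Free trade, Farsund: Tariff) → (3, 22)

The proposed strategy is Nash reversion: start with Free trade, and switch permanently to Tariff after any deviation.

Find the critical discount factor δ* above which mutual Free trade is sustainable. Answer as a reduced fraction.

Jorvik: cooperation gives 14 each period; deviation gives 19 once then 8 forever.
  14/(1−δ) ≥ 19 + 8δ/(1−δ) ⇒ δ ≥ 5/11.
Farsund: cooperation gives 18 each period; deviation gives 22 once then 6 forever.
  δ ≥ 4/16 = 1/4.
Both must hold, so the binding constraint is Jorvik's: δ ≥ 5/11.

5/11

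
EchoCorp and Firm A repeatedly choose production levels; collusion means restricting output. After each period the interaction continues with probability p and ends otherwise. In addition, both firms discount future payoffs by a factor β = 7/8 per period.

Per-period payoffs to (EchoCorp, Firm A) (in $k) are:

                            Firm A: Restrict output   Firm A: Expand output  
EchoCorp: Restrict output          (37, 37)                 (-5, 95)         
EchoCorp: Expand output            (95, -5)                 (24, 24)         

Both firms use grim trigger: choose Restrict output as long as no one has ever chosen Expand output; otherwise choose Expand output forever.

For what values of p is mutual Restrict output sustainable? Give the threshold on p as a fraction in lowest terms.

Expected continuation weight on next period's payoff is β·p = 7/8·p, which plays the role of the discount factor.
Cooperation requires 7/8·p ≥ (95−37)/(95−24) = 58/71, hence p ≥ 464/497.

464/497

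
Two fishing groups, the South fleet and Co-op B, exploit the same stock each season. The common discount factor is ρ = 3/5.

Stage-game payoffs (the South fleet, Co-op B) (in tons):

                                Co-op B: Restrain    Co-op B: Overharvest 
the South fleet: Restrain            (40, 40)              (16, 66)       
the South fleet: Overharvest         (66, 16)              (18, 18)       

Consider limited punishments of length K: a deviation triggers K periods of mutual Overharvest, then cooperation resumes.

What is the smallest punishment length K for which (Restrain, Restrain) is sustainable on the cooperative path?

No profitable deviation requires (40−18)(ρ+…+ρ^K) ≥ 66−40, i.e. ρ+…+ρ^K ≥ 13/11 ≈ 1.1818.
With ρ = 3/5, the partial sums are K=1: 0.6000, K=2: 0.9600, K=3: 1.1760, K=4: 1.3056.
K = 4 is the first length at which the sum reaches 1.1818.

4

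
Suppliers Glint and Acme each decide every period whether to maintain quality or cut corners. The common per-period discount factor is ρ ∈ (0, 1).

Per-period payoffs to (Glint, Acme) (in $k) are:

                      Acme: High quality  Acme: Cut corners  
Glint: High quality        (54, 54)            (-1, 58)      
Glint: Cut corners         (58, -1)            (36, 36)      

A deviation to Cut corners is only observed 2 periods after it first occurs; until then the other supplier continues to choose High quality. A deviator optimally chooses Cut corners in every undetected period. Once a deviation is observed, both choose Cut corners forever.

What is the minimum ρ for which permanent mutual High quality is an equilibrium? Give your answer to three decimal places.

The best deviation is to choose Cut corners for all 2 undetected periods, earning 58 each, then 36 forever once detected.
Deviation value: 58(1−ρ^2)/(1−ρ) + 36ρ^2/(1−ρ); cooperation value: 54/(1−ρ).
IC: 54 ≥ 58(1−ρ^2) + 36ρ^2 = 58 − 22ρ^2.
So ρ^2 ≥ 4/22 = 2/11, giving ρ ≥ (2/11)^(1/2) ≈ 0.426.

0.426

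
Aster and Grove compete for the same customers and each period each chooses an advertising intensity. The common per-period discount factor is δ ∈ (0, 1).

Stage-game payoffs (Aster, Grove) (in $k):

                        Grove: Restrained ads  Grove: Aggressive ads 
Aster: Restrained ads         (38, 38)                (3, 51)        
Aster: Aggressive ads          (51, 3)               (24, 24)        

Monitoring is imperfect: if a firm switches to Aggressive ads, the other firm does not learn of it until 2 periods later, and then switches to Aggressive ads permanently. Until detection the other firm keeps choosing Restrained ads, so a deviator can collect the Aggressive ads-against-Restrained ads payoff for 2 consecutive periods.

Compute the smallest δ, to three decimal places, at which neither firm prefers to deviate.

Deviating for the 2 undetected periods gains 51−38 = 13 per period over cooperation, then loses 38−24 = 14 per period forever once punishment starts.
Gain: 13(1 + δ + … + δ^1); loss: 14·δ^2/(1−δ).
No profitable deviation ⇔ 13(1−δ^2) ≤ 14·δ^2, i.e. δ^2 ≥ 13/(13+14) = 13/27.
Hence δ ≥ (13/27)^(1/2) ≈ 0.694.

0.694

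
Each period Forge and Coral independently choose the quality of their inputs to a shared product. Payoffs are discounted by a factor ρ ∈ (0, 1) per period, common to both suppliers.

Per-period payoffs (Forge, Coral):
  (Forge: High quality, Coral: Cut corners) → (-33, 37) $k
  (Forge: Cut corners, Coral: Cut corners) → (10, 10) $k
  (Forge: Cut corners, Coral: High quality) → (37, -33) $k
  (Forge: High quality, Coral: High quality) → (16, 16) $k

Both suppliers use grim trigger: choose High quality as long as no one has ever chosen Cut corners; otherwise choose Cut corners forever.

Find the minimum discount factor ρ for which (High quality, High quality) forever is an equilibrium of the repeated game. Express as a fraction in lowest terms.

7/9

16/(1−ρ) ≥ 37 + 10ρ/(1−ρ)
16 ≥ 37 − 27ρ
ρ ≥ 21/27 = 7/9.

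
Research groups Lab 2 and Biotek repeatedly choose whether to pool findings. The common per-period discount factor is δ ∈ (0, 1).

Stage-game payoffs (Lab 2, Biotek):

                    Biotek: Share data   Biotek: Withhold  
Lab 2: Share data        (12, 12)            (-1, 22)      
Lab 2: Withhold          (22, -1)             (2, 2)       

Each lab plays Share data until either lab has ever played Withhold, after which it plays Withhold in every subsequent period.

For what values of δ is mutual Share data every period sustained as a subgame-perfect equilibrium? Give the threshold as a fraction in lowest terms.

Cooperation forever yields 12 each period: 12/(1−δ).
Deviating yields 22 once, then 2 forever: 22 + 2δ/(1−δ).
No profitable deviation requires 12/(1−δ) ≥ 22 + 2δ/(1−δ).
Multiplying by (1−δ): 12 ≥ 22(1−δ) + 2δ = 22 − 20δ.
So 20δ ≥ 10, i.e. δ ≥ 10/20 = 1/2.

1/2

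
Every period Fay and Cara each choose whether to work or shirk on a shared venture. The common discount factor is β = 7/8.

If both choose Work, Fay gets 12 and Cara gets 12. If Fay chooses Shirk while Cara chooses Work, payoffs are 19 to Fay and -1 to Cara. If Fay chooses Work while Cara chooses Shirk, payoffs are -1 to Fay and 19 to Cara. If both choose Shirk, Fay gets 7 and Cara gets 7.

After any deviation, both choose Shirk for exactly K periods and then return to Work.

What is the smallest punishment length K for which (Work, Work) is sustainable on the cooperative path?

2

No profitable deviation requires (12−7)(β+…+β^K) ≥ 19−12, i.e. β+…+β^K ≥ 7/5 ≈ 1.4000.
With β = 7/8, the partial sums are K=1: 0.8750, K=2: 1.6406.
K = 2 is the first length at which the sum reaches 1.4000.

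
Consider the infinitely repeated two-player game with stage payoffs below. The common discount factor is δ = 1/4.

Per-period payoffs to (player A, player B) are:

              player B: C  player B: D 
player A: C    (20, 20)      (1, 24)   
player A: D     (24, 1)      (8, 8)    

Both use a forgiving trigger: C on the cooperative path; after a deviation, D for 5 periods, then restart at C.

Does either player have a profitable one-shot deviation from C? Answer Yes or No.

Yes

Comparing payoff streams over the 6 periods until play realigns: cooperate → 20(1+δ+…+δ^5); deviate → 24 + 8(δ+…+δ^5).
Cooperation is sustained iff (20−8)(δ+…+δ^5) ≥ 24−20.
δ+…+δ^5 = 1/4·(1−(1/4)^5)/(1−1/4) = 0.3330, and (24−20)/(20−8) = 0.3333.
0.3330 < 0.3333, so cooperation is not sustainable.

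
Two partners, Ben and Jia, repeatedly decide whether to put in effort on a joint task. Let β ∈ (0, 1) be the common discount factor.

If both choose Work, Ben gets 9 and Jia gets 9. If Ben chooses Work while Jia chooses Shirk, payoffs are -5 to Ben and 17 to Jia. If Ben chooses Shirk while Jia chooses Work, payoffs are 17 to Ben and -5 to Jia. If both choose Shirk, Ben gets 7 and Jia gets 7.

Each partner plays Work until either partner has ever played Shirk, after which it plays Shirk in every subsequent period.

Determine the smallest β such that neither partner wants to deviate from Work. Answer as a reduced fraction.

4/5

Cooperation forever yields 9 each period: 9/(1−β).
Deviating yields 17 once, then 7 forever: 17 + 7β/(1−β).
No profitable deviation requires 9/(1−β) ≥ 17 + 7β/(1−β).
Multiplying by (1−β): 9 ≥ 17(1−β) + 7β = 17 − 10β.
So 10β ≥ 8, i.e. β ≥ 8/10 = 4/5.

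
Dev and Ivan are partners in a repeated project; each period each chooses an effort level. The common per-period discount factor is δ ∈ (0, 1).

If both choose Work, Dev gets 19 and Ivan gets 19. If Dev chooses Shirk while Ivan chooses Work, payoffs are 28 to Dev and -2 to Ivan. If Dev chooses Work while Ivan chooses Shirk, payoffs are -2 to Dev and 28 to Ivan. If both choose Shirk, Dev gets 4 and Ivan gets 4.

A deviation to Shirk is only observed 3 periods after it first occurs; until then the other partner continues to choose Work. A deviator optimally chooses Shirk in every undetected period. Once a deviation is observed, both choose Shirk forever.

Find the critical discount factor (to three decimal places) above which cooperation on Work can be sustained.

0.721

The best deviation is to choose Shirk for all 3 undetected periods, earning 28 each, then 4 forever once detected.
Deviation value: 28(1−δ^3)/(1−δ) + 4δ^3/(1−δ); cooperation value: 19/(1−δ).
IC: 19 ≥ 28(1−δ^3) + 4δ^3 = 28 − 24δ^3.
So δ^3 ≥ 9/24 = 3/8, giving δ ≥ (3/8)^(1/3) ≈ 0.721.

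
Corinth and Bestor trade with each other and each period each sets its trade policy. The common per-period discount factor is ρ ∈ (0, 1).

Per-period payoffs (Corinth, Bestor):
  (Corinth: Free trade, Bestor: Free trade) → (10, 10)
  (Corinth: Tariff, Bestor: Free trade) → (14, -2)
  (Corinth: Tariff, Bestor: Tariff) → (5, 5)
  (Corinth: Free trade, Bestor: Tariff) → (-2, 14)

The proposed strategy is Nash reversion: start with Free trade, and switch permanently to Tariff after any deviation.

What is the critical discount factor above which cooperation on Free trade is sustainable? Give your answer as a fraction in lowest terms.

Cooperation forever yields 10 each period: 10/(1−ρ).
Deviating yields 14 once, then 5 forever: 14 + 5ρ/(1−ρ).
No profitable deviation requires 10/(1−ρ) ≥ 14 + 5ρ/(1−ρ).
Multiplying by (1−ρ): 10 ≥ 14(1−ρ) + 5ρ = 14 − 9ρ.
So 9ρ ≥ 4, i.e. ρ ≥ 4/9.

4/9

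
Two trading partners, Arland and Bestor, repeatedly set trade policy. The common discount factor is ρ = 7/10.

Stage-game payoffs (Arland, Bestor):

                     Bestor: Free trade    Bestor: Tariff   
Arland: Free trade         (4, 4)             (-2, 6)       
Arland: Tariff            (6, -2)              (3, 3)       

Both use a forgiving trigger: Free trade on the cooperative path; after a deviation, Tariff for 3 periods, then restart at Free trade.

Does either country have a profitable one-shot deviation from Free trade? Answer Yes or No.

IC: ρ+…+ρ^3 ≥ (6−4)/(4−3) = 2.
At ρ = 7/10: partial sum = 1.5330 < 2.0000. Cooperation not sustainable.

Yes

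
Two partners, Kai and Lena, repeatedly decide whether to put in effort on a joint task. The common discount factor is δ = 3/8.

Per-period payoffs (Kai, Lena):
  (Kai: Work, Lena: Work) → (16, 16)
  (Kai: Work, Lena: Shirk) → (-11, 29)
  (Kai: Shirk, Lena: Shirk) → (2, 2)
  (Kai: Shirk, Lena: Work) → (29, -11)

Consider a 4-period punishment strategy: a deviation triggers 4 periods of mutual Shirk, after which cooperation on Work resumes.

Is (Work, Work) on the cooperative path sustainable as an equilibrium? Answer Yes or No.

No

Comparing payoff streams over the 5 periods until play realigns: cooperate → 16(1+δ+…+δ^4); deviate → 29 + 2(δ+…+δ^4).
Cooperation is sustained iff (16−2)(δ+…+δ^4) ≥ 29−16.
δ+…+δ^4 = 3/8·(1−(3/8)^4)/(1−3/8) = 0.5881, and (29−16)/(16−2) = 0.9286.
0.5881 < 0.9286, so cooperation is not sustainable.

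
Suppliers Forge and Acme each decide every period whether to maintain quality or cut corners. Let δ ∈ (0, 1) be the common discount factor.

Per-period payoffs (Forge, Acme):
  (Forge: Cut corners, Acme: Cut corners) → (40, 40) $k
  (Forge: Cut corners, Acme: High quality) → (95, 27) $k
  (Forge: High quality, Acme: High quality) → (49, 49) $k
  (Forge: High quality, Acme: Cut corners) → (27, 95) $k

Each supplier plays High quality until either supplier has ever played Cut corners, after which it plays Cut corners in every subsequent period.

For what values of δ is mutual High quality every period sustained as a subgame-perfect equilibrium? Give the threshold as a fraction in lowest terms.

49/(1−δ) ≥ 95 + 40δ/(1−δ)
49 ≥ 95 − 55δ
δ ≥ 46/55.

46/55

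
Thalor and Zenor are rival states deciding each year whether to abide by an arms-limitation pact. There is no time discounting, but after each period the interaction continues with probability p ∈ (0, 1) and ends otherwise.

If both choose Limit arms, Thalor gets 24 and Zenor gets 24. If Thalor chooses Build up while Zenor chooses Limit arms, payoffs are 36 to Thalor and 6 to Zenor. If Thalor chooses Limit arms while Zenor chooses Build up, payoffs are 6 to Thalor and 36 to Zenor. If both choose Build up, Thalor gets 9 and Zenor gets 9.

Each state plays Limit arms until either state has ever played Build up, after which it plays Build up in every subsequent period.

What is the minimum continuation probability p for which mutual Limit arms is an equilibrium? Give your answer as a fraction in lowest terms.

4/9

Expected cooperation value is 24 + p·24 + p²·24 + … = 24/(1−p); deviation gives 36 + p·9/(1−p).
24 ≥ 36(1−p) + 9p ⇒ 27p ≥ 12 ⇒ p ≥ 12/27 = 4/9.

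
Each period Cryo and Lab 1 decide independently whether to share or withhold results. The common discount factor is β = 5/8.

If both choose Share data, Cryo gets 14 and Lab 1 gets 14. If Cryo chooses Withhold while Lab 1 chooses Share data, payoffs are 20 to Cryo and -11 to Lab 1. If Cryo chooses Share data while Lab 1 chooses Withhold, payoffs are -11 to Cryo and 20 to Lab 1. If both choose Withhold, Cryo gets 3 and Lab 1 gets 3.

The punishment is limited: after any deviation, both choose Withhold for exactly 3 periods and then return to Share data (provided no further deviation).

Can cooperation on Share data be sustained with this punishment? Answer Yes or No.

Yes

IC: β+…+β^3 ≥ (20−14)/(14−3) = 6/11.
At β = 5/8: partial sum = 1.2598 ≥ 0.5455. Cooperation sustainable.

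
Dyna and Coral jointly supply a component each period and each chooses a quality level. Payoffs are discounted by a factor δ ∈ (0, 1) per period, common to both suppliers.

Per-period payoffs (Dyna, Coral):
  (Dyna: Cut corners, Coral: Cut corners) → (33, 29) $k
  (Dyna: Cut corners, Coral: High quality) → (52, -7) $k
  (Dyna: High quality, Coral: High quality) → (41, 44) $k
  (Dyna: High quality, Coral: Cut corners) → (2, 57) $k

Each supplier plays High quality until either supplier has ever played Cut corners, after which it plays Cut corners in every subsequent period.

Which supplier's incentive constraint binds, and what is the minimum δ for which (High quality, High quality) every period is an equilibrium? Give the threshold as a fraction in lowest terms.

Dyna; δ ≥ 11/19

For Dyna: deviation gain 52−41 = 11, per-period punishment loss 41−33 = 8. IC gives δ ≥ 11/19.
For Coral: gain 13, loss 15 per period, so δ ≥ 13/28.
The tighter constraint is Dyna's, so cooperation needs δ ≥ 11/19.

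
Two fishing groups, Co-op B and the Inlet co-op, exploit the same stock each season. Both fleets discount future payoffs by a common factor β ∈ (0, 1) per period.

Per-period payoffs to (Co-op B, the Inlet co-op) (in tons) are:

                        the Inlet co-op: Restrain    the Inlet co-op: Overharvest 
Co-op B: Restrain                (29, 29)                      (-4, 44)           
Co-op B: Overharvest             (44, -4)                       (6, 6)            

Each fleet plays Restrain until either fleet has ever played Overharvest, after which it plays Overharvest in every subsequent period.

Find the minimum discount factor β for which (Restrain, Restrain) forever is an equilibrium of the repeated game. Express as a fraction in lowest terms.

One-period gain from deviating is 44 − 29 = 15. The loss is 29 − 6 = 23 in every subsequent period, with present value 23·β/(1−β).
Deviation is unprofitable when 23·β/(1−β) ≥ 15, i.e. β/(1−β) ≥ 15/23.
Equivalently β ≥ 15/(15+23) = 15/38.

15/38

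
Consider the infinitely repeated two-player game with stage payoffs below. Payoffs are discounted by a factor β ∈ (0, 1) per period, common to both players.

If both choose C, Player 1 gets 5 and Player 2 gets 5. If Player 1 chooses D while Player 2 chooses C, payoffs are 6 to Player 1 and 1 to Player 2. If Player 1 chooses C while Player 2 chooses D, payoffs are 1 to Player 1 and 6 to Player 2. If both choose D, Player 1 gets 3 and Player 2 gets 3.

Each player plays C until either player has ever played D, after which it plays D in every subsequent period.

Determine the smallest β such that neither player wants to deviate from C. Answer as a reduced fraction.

1/3

Cooperation forever yields 5 each period: 5/(1−β).
Deviating yields 6 once, then 3 forever: 6 + 3β/(1−β).
No profitable deviation requires 5/(1−β) ≥ 6 + 3β/(1−β).
Multiplying by (1−β): 5 ≥ 6(1−β) + 3β = 6 − 3β.
So 3β ≥ 1, i.e. β ≥ 1/3.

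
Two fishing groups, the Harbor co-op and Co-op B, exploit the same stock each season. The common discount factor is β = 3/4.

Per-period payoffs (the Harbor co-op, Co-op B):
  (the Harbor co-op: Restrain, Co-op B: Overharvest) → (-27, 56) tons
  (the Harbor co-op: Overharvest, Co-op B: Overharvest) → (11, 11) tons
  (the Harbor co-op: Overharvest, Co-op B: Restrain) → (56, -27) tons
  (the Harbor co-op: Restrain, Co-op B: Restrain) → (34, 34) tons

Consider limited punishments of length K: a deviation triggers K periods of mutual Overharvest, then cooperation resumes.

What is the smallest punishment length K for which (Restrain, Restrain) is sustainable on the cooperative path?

2

No profitable deviation requires (34−11)(β+…+β^K) ≥ 56−34, i.e. β+…+β^K ≥ 22/23 ≈ 0.9565.
With β = 3/4, the partial sums are K=1: 0.7500, K=2: 1.3125.
K = 2 is the first length at which the sum reaches 0.9565.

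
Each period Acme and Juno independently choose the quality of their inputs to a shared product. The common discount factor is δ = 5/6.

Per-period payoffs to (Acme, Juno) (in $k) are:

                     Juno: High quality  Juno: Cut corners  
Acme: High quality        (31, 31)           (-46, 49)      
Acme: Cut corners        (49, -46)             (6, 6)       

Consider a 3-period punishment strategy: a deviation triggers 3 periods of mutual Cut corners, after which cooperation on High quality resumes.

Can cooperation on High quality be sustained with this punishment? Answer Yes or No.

Yes

A one-shot deviation gives 49 now, then 6 for 3 periods, then back to 31.
Gain from deviating: (49−31) today; loss: (31−6) in each of the next 3 periods.
No-deviation condition: (31−6)(δ+…+δ^3) ≥ 49−31, i.e. δ+…+δ^3 ≥ 18/25.
At δ = 5/6: δ+…+δ^3 = 2.1065 ≥ 0.7200.
So cooperation is sustainable.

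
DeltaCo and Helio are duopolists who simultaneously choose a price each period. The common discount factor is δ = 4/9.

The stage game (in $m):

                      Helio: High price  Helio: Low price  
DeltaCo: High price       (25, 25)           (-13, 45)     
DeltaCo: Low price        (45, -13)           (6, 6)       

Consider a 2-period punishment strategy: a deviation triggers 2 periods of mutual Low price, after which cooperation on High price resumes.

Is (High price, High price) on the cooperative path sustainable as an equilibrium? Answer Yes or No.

A one-shot deviation gives 45 now, then 6 for 2 periods, then back to 25.
Gain from deviating: (45−25) today; loss: (25−6) in each of the next 2 periods.
No-deviation condition: (25−6)(δ+…+δ^2) ≥ 45−25, i.e. δ+…+δ^2 ≥ 20/19.
At δ = 4/9: δ+…+δ^2 = 0.6420 < 1.0526.
So cooperation is not sustainable.

No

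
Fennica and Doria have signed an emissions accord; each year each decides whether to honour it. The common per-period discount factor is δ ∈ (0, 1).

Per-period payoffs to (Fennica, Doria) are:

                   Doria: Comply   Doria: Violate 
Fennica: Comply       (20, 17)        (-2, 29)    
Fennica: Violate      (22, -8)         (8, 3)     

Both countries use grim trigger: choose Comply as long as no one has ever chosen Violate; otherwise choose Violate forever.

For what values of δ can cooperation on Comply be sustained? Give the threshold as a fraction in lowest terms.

6/13

Fennica's threshold: (22−20)/(22−8) = 1/7.
Doria's threshold: (29−17)/(29−3) = 6/13.
1/7 < 6/13, so Doria binds and δ* = 6/13.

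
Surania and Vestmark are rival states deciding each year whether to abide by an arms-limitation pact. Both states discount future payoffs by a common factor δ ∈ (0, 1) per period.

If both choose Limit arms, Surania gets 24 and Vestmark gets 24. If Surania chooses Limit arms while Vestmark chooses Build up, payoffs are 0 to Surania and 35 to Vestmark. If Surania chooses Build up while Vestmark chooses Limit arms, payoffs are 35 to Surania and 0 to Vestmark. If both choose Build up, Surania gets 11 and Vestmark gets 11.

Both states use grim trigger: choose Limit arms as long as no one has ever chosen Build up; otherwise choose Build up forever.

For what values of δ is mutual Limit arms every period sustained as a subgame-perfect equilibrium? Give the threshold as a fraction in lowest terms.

Cooperation forever yields 24 each period: 24/(1−δ).
Deviating yields 35 once, then 11 forever: 35 + 11δ/(1−δ).
No profitable deviation requires 24/(1−δ) ≥ 35 + 11δ/(1−δ).
Multiplying by (1−δ): 24 ≥ 35(1−δ) + 11δ = 35 − 24δ.
So 24δ ≥ 11, i.e. δ ≥ 11/24.

11/24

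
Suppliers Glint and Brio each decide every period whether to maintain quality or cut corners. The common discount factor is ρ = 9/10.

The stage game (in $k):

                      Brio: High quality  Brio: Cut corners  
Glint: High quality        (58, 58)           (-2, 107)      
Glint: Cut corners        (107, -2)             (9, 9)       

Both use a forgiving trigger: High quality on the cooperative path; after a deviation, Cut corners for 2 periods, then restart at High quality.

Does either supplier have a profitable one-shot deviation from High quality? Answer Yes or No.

No

IC: ρ+…+ρ^2 ≥ (107−58)/(58−9) = 1.
At ρ = 9/10: partial sum = 1.7100 ≥ 1.0000. Cooperation sustainable.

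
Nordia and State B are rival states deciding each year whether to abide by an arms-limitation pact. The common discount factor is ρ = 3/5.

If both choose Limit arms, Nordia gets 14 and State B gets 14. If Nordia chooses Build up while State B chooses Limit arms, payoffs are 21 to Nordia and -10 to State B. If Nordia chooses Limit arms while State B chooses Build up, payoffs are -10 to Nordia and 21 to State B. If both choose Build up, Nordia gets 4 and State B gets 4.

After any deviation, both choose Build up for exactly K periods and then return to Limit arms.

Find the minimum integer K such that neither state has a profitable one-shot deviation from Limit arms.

IC: ρ(1−ρ^K)/(1−ρ) ≥ (21−14)/(14−4) = 7/10.
With ρ = 3/5: need 1 − ρ^K ≥ 7/10·(1−3/5)/(3/5), i.e. ρ^K ≤ 0.5333.
Since (3/5)^1 = 0.6000 and (3/5)^2 = 0.3600, the smallest such K is 2.

2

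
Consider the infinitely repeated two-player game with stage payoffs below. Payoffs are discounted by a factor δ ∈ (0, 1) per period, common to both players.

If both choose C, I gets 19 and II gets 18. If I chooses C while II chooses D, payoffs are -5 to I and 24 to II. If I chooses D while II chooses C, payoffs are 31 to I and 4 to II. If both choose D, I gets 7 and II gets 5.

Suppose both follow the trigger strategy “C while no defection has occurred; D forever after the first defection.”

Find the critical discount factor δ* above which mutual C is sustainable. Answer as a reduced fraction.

1/2

I's threshold: (31−19)/(31−7) = 1/2.
II's threshold: (24−18)/(24−5) = 6/19.
1/2 > 6/19, so I binds and δ* = 1/2.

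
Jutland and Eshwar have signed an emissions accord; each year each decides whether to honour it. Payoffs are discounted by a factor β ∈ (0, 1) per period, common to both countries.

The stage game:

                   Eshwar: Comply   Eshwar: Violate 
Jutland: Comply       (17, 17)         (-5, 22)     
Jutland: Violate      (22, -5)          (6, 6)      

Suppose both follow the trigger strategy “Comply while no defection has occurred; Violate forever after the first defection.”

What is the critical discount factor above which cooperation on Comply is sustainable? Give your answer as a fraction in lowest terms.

5/16

Cooperation forever yields 17 each period: 17/(1−β).
Deviating yields 22 once, then 6 forever: 22 + 6β/(1−β).
No profitable deviation requires 17/(1−β) ≥ 22 + 6β/(1−β).
Multiplying by (1−β): 17 ≥ 22(1−β) + 6β = 22 − 16β.
So 16β ≥ 5, i.e. β ≥ 5/16.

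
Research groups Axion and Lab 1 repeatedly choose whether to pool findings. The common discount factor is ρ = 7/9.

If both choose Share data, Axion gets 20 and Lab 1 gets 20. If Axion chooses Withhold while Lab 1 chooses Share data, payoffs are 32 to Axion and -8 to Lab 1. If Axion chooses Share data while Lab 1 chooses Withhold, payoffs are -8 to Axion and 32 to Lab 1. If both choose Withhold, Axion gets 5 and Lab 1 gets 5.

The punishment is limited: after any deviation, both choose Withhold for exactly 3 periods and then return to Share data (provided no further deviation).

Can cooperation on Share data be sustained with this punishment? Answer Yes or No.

IC: ρ+…+ρ^3 ≥ (32−20)/(20−5) = 4/5.
At ρ = 7/9: partial sum = 1.8532 ≥ 0.8000. Cooperation sustainable.

Yes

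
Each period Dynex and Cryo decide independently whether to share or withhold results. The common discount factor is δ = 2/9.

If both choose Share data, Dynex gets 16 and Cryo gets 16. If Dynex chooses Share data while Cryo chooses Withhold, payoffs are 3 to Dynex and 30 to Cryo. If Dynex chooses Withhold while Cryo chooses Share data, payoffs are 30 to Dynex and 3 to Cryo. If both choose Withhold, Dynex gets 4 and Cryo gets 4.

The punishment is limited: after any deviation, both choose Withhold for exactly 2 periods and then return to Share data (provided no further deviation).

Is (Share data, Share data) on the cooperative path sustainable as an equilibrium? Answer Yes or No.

Comparing payoff streams over the 3 periods until play realigns: cooperate → 16(1+δ+…+δ^2); deviate → 30 + 4(δ+…+δ^2).
Cooperation is sustained iff (16−4)(δ+…+δ^2) ≥ 30−16.
δ+…+δ^2 = 2/9·(1−(2/9)^2)/(1−2/9) = 0.2716, and (30−16)/(16−4) = 1.1667.
0.2716 < 1.1667, so cooperation is not sustainable.

No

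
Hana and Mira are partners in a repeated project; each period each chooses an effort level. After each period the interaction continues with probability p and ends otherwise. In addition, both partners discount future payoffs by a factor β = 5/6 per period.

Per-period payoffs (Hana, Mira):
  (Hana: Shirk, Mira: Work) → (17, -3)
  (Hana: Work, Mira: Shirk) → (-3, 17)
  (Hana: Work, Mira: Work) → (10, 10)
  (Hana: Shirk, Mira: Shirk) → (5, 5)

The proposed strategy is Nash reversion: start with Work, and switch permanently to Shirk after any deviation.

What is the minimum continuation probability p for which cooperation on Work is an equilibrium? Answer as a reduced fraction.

7/10

With continuation probability p and discount β, the effective per-period discount factor is βp.
Grim-trigger IC: βp ≥ (17−10)/(17−5) = 7/12.
So p ≥ (7/12)/(5/6) = 7/10.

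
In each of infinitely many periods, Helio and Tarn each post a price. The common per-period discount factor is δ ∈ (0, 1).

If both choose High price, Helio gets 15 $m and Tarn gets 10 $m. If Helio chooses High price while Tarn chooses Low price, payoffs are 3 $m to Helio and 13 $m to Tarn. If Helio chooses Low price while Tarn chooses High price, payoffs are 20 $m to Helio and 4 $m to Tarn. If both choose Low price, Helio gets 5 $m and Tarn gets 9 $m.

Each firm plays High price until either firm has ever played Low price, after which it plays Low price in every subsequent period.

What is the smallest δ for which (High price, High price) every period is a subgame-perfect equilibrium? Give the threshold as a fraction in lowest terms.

3/4

Helio: cooperation gives 15 each period; deviation gives 20 once then 5 forever.
  15/(1−δ) ≥ 20 + 5δ/(1−δ) ⇒ δ ≥ 5/15 = 1/3.
Tarn: cooperation gives 10 each period; deviation gives 13 once then 9 forever.
  δ ≥ 3/4.
Both must hold, so the binding constraint is Tarn's: δ ≥ 3/4.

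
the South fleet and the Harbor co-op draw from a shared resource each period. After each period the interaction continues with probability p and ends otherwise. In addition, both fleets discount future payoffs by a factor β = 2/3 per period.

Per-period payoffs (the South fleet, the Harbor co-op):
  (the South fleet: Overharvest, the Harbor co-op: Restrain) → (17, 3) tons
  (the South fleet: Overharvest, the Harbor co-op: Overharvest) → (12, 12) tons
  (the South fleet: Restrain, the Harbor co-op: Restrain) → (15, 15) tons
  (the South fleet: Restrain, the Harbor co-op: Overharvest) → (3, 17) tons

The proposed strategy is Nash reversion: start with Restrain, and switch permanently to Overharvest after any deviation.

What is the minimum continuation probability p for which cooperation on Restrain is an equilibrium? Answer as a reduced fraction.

3/5

With continuation probability p and discount β, the effective per-period discount factor is βp.
Grim-trigger IC: βp ≥ (17−15)/(17−12) = 2/5.
So p ≥ (2/5)/(2/3) = 3/5.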